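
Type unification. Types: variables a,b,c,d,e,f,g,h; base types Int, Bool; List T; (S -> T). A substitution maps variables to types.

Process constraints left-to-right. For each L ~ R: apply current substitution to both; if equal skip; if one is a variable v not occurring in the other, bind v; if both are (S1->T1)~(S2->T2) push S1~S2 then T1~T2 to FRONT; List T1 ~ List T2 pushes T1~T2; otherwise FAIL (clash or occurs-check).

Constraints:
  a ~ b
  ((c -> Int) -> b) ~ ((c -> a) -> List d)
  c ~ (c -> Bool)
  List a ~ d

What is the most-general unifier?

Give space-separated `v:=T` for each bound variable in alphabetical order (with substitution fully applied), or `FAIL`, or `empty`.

step 1: unify a ~ b  [subst: {-} | 3 pending]
  bind a := b
step 2: unify ((c -> Int) -> b) ~ ((c -> b) -> List d)  [subst: {a:=b} | 2 pending]
  -> decompose arrow: push (c -> Int)~(c -> b), b~List d
step 3: unify (c -> Int) ~ (c -> b)  [subst: {a:=b} | 3 pending]
  -> decompose arrow: push c~c, Int~b
step 4: unify c ~ c  [subst: {a:=b} | 4 pending]
  -> identical, skip
step 5: unify Int ~ b  [subst: {a:=b} | 3 pending]
  bind b := Int
step 6: unify Int ~ List d  [subst: {a:=b, b:=Int} | 2 pending]
  clash: Int vs List d

Answer: FAIL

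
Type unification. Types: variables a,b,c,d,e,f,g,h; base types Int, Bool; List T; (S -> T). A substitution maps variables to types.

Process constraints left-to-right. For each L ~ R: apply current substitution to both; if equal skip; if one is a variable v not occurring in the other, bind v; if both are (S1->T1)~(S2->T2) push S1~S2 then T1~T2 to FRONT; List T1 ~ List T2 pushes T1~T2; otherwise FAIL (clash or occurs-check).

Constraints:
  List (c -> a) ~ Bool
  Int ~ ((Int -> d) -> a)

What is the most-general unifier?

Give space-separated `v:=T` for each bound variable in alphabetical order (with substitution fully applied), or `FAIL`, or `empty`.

step 1: unify List (c -> a) ~ Bool  [subst: {-} | 1 pending]
  clash: List (c -> a) vs Bool

Answer: FAIL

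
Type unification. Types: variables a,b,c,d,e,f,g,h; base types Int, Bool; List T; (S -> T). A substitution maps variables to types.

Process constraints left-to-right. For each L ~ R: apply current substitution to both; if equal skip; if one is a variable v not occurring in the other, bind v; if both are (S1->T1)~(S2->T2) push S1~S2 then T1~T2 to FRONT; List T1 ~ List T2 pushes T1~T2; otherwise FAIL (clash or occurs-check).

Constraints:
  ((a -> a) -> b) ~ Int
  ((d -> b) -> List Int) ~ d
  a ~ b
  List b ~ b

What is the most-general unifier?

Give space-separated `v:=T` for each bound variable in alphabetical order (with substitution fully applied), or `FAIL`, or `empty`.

step 1: unify ((a -> a) -> b) ~ Int  [subst: {-} | 3 pending]
  clash: ((a -> a) -> b) vs Int

Answer: FAIL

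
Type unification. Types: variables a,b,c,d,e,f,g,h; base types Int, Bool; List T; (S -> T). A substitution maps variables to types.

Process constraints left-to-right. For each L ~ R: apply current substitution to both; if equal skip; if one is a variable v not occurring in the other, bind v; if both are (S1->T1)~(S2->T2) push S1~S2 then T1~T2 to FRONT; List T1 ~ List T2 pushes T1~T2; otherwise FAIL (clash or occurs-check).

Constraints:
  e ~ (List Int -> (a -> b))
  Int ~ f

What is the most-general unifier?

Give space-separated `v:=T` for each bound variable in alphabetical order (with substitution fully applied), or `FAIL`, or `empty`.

Answer: e:=(List Int -> (a -> b)) f:=Int

Derivation:
step 1: unify e ~ (List Int -> (a -> b))  [subst: {-} | 1 pending]
  bind e := (List Int -> (a -> b))
step 2: unify Int ~ f  [subst: {e:=(List Int -> (a -> b))} | 0 pending]
  bind f := Int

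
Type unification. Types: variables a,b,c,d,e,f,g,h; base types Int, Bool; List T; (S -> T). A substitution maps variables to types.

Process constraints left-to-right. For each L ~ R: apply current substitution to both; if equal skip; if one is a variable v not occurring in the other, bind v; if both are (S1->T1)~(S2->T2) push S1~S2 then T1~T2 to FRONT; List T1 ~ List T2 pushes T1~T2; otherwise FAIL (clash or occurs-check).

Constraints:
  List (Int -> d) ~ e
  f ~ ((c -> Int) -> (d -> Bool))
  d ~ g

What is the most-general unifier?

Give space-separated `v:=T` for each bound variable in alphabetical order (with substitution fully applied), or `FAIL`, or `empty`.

step 1: unify List (Int -> d) ~ e  [subst: {-} | 2 pending]
  bind e := List (Int -> d)
step 2: unify f ~ ((c -> Int) -> (d -> Bool))  [subst: {e:=List (Int -> d)} | 1 pending]
  bind f := ((c -> Int) -> (d -> Bool))
step 3: unify d ~ g  [subst: {e:=List (Int -> d), f:=((c -> Int) -> (d -> Bool))} | 0 pending]
  bind d := g

Answer: d:=g e:=List (Int -> g) f:=((c -> Int) -> (g -> Bool))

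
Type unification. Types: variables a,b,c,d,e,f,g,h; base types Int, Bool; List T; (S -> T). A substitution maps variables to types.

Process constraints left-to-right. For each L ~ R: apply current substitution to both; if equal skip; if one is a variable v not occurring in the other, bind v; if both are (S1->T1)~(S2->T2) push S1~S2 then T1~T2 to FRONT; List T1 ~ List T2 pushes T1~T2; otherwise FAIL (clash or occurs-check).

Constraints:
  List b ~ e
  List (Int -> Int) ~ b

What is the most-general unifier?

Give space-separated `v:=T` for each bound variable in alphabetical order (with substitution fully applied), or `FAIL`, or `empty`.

step 1: unify List b ~ e  [subst: {-} | 1 pending]
  bind e := List b
step 2: unify List (Int -> Int) ~ b  [subst: {e:=List b} | 0 pending]
  bind b := List (Int -> Int)

Answer: b:=List (Int -> Int) e:=List List (Int -> Int)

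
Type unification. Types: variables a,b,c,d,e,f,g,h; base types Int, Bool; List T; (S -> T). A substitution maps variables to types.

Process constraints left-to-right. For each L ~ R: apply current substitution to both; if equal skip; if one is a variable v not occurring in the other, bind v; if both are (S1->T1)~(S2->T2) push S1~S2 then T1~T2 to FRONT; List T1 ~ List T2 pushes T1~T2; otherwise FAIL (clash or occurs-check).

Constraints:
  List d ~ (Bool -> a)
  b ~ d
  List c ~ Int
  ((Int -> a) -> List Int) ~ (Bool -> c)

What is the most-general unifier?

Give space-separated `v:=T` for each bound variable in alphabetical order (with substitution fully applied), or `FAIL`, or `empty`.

Answer: FAIL

Derivation:
step 1: unify List d ~ (Bool -> a)  [subst: {-} | 3 pending]
  clash: List d vs (Bool -> a)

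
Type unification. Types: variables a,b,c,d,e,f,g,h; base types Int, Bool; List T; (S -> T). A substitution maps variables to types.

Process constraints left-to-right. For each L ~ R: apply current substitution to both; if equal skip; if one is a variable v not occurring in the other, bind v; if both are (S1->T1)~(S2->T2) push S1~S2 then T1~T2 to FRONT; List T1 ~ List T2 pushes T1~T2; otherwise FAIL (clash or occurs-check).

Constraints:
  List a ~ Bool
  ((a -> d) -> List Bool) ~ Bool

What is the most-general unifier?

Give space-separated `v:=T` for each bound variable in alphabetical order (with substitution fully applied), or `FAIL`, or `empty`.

Answer: FAIL

Derivation:
step 1: unify List a ~ Bool  [subst: {-} | 1 pending]
  clash: List a vs Bool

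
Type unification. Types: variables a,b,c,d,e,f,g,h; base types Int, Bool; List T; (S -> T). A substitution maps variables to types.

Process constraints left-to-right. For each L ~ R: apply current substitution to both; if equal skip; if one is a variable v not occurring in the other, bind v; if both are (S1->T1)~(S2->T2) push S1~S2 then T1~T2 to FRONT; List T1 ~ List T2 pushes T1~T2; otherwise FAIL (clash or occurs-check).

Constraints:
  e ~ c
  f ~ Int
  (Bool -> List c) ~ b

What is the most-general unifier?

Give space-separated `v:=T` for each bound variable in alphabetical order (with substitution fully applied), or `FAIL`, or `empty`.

Answer: b:=(Bool -> List c) e:=c f:=Int

Derivation:
step 1: unify e ~ c  [subst: {-} | 2 pending]
  bind e := c
step 2: unify f ~ Int  [subst: {e:=c} | 1 pending]
  bind f := Int
step 3: unify (Bool -> List c) ~ b  [subst: {e:=c, f:=Int} | 0 pending]
  bind b := (Bool -> List c)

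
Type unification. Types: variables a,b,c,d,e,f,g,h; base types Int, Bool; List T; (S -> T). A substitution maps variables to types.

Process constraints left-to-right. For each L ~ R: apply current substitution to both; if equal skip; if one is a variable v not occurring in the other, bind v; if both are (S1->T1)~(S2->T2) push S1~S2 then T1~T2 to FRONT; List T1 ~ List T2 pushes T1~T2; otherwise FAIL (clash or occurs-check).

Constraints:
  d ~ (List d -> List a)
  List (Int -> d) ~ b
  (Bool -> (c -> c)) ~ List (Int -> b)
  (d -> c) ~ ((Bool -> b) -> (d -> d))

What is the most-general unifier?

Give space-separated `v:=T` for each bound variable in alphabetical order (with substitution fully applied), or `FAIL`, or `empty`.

Answer: FAIL

Derivation:
step 1: unify d ~ (List d -> List a)  [subst: {-} | 3 pending]
  occurs-check fail: d in (List d -> List a)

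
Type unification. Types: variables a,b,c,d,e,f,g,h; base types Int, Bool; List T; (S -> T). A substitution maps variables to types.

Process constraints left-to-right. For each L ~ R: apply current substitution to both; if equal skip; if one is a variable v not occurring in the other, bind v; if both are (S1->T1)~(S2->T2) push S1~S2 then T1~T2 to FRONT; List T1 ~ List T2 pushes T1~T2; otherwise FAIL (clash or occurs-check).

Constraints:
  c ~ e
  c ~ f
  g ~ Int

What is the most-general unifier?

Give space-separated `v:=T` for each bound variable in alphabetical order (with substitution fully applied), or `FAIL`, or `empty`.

Answer: c:=f e:=f g:=Int

Derivation:
step 1: unify c ~ e  [subst: {-} | 2 pending]
  bind c := e
step 2: unify e ~ f  [subst: {c:=e} | 1 pending]
  bind e := f
step 3: unify g ~ Int  [subst: {c:=e, e:=f} | 0 pending]
  bind g := Int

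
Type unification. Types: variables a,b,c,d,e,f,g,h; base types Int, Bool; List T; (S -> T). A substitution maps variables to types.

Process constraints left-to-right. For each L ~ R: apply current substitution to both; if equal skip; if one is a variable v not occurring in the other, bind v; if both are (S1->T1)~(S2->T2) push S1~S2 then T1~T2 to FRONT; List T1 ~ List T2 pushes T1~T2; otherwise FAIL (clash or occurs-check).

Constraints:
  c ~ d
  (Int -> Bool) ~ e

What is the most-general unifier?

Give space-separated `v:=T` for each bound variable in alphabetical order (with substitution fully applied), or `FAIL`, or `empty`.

Answer: c:=d e:=(Int -> Bool)

Derivation:
step 1: unify c ~ d  [subst: {-} | 1 pending]
  bind c := d
step 2: unify (Int -> Bool) ~ e  [subst: {c:=d} | 0 pending]
  bind e := (Int -> Bool)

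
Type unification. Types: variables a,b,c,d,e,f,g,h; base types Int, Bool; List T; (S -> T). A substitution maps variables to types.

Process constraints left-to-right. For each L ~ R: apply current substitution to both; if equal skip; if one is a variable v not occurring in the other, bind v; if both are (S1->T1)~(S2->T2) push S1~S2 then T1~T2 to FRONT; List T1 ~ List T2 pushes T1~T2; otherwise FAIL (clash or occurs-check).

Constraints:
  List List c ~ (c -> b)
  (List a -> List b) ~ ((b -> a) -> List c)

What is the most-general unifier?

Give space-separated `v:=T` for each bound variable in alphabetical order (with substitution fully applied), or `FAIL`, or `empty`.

Answer: FAIL

Derivation:
step 1: unify List List c ~ (c -> b)  [subst: {-} | 1 pending]
  clash: List List c vs (c -> b)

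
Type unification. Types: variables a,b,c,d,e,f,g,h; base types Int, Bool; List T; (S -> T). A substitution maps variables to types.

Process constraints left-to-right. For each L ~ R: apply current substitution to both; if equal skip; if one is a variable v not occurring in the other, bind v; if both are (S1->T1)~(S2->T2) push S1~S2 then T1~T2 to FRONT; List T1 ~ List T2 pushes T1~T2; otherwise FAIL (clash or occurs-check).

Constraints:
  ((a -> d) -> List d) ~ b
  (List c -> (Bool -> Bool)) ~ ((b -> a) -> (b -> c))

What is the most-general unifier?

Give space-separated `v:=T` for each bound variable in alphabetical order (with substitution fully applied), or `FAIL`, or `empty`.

Answer: FAIL

Derivation:
step 1: unify ((a -> d) -> List d) ~ b  [subst: {-} | 1 pending]
  bind b := ((a -> d) -> List d)
step 2: unify (List c -> (Bool -> Bool)) ~ ((((a -> d) -> List d) -> a) -> (((a -> d) -> List d) -> c))  [subst: {b:=((a -> d) -> List d)} | 0 pending]
  -> decompose arrow: push List c~(((a -> d) -> List d) -> a), (Bool -> Bool)~(((a -> d) -> List d) -> c)
step 3: unify List c ~ (((a -> d) -> List d) -> a)  [subst: {b:=((a -> d) -> List d)} | 1 pending]
  clash: List c vs (((a -> d) -> List d) -> a)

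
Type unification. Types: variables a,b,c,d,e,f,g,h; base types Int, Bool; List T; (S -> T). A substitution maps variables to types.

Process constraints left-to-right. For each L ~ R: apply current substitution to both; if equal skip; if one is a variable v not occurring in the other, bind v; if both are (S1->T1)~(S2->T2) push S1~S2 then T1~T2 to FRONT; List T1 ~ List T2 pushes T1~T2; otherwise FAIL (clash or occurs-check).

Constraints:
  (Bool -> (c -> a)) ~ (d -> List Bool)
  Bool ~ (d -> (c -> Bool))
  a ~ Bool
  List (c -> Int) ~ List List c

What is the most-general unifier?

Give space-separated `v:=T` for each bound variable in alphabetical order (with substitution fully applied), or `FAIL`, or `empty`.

Answer: FAIL

Derivation:
step 1: unify (Bool -> (c -> a)) ~ (d -> List Bool)  [subst: {-} | 3 pending]
  -> decompose arrow: push Bool~d, (c -> a)~List Bool
step 2: unify Bool ~ d  [subst: {-} | 4 pending]
  bind d := Bool
step 3: unify (c -> a) ~ List Bool  [subst: {d:=Bool} | 3 pending]
  clash: (c -> a) vs List Bool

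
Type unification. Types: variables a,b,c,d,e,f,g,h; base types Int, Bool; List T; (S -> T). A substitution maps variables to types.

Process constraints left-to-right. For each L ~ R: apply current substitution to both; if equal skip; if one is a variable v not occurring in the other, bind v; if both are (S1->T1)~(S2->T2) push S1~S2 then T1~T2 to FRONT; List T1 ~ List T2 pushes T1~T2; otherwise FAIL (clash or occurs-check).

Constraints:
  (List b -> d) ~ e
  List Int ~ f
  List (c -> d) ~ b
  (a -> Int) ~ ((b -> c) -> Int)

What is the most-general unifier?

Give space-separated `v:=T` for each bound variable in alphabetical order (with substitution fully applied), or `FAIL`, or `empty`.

step 1: unify (List b -> d) ~ e  [subst: {-} | 3 pending]
  bind e := (List b -> d)
step 2: unify List Int ~ f  [subst: {e:=(List b -> d)} | 2 pending]
  bind f := List Int
step 3: unify List (c -> d) ~ b  [subst: {e:=(List b -> d), f:=List Int} | 1 pending]
  bind b := List (c -> d)
step 4: unify (a -> Int) ~ ((List (c -> d) -> c) -> Int)  [subst: {e:=(List b -> d), f:=List Int, b:=List (c -> d)} | 0 pending]
  -> decompose arrow: push a~(List (c -> d) -> c), Int~Int
step 5: unify a ~ (List (c -> d) -> c)  [subst: {e:=(List b -> d), f:=List Int, b:=List (c -> d)} | 1 pending]
  bind a := (List (c -> d) -> c)
step 6: unify Int ~ Int  [subst: {e:=(List b -> d), f:=List Int, b:=List (c -> d), a:=(List (c -> d) -> c)} | 0 pending]
  -> identical, skip

Answer: a:=(List (c -> d) -> c) b:=List (c -> d) e:=(List List (c -> d) -> d) f:=List Int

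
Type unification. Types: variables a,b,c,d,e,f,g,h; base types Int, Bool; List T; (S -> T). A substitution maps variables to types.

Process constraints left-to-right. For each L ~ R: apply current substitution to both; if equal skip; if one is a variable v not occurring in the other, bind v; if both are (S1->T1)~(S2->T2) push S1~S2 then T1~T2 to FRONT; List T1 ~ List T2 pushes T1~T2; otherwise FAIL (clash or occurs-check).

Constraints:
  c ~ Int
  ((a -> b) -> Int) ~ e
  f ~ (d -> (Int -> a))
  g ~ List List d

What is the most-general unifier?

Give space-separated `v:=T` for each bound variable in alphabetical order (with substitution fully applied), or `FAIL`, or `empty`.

step 1: unify c ~ Int  [subst: {-} | 3 pending]
  bind c := Int
step 2: unify ((a -> b) -> Int) ~ e  [subst: {c:=Int} | 2 pending]
  bind e := ((a -> b) -> Int)
step 3: unify f ~ (d -> (Int -> a))  [subst: {c:=Int, e:=((a -> b) -> Int)} | 1 pending]
  bind f := (d -> (Int -> a))
step 4: unify g ~ List List d  [subst: {c:=Int, e:=((a -> b) -> Int), f:=(d -> (Int -> a))} | 0 pending]
  bind g := List List d

Answer: c:=Int e:=((a -> b) -> Int) f:=(d -> (Int -> a)) g:=List List d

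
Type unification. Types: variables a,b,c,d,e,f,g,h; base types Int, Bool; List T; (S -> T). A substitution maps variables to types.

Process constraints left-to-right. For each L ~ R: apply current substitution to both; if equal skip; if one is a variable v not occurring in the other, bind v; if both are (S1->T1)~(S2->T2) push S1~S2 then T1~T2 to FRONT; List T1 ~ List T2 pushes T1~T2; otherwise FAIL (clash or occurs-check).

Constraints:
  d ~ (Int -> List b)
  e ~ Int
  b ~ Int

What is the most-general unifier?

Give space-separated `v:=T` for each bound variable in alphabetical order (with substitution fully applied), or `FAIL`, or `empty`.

Answer: b:=Int d:=(Int -> List Int) e:=Int

Derivation:
step 1: unify d ~ (Int -> List b)  [subst: {-} | 2 pending]
  bind d := (Int -> List b)
step 2: unify e ~ Int  [subst: {d:=(Int -> List b)} | 1 pending]
  bind e := Int
step 3: unify b ~ Int  [subst: {d:=(Int -> List b), e:=Int} | 0 pending]
  bind b := Int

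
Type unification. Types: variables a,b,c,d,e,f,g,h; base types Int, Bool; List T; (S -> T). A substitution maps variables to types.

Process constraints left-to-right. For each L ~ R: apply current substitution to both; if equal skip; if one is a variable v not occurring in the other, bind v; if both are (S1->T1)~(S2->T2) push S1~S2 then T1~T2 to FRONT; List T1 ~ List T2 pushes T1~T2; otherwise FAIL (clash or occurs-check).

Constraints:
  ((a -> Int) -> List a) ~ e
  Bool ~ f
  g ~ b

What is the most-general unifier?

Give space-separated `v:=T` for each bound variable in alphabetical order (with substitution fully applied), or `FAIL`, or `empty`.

Answer: e:=((a -> Int) -> List a) f:=Bool g:=b

Derivation:
step 1: unify ((a -> Int) -> List a) ~ e  [subst: {-} | 2 pending]
  bind e := ((a -> Int) -> List a)
step 2: unify Bool ~ f  [subst: {e:=((a -> Int) -> List a)} | 1 pending]
  bind f := Bool
step 3: unify g ~ b  [subst: {e:=((a -> Int) -> List a), f:=Bool} | 0 pending]
  bind g := b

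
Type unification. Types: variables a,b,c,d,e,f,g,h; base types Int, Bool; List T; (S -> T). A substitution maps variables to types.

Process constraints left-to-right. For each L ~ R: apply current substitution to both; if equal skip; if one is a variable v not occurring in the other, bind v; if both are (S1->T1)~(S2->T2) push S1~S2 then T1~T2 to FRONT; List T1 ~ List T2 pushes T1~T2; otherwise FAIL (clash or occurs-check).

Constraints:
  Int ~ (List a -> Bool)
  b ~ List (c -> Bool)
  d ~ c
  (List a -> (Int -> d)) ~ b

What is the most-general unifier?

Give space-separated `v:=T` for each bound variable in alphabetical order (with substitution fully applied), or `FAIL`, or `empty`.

Answer: FAIL

Derivation:
step 1: unify Int ~ (List a -> Bool)  [subst: {-} | 3 pending]
  clash: Int vs (List a -> Bool)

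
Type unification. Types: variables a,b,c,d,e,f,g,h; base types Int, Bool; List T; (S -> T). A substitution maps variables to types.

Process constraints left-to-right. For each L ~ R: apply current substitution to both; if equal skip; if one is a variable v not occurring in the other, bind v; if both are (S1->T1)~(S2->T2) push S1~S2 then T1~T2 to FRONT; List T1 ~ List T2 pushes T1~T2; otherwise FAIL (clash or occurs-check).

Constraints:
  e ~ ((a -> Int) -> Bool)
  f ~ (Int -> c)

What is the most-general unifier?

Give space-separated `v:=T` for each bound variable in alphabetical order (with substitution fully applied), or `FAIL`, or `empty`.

step 1: unify e ~ ((a -> Int) -> Bool)  [subst: {-} | 1 pending]
  bind e := ((a -> Int) -> Bool)
step 2: unify f ~ (Int -> c)  [subst: {e:=((a -> Int) -> Bool)} | 0 pending]
  bind f := (Int -> c)

Answer: e:=((a -> Int) -> Bool) f:=(Int -> c)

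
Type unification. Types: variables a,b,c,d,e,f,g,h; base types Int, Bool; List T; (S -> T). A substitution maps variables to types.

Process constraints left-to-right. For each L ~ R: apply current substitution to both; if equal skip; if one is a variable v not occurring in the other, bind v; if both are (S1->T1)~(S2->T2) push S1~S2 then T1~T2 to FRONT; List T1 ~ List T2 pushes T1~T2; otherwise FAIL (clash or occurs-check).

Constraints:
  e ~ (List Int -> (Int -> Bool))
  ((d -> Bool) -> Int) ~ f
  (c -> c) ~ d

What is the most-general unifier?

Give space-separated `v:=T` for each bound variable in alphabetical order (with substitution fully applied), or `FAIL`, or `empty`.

Answer: d:=(c -> c) e:=(List Int -> (Int -> Bool)) f:=(((c -> c) -> Bool) -> Int)

Derivation:
step 1: unify e ~ (List Int -> (Int -> Bool))  [subst: {-} | 2 pending]
  bind e := (List Int -> (Int -> Bool))
step 2: unify ((d -> Bool) -> Int) ~ f  [subst: {e:=(List Int -> (Int -> Bool))} | 1 pending]
  bind f := ((d -> Bool) -> Int)
step 3: unify (c -> c) ~ d  [subst: {e:=(List Int -> (Int -> Bool)), f:=((d -> Bool) -> Int)} | 0 pending]
  bind d := (c -> c)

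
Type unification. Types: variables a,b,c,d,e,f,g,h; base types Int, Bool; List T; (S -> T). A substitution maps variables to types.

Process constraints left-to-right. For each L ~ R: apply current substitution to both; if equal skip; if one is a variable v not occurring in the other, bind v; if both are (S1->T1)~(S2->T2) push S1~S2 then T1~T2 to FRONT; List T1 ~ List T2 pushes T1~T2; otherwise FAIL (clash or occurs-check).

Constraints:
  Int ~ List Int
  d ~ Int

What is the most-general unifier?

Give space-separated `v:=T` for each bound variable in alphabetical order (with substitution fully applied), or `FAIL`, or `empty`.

step 1: unify Int ~ List Int  [subst: {-} | 1 pending]
  clash: Int vs List Int

Answer: FAIL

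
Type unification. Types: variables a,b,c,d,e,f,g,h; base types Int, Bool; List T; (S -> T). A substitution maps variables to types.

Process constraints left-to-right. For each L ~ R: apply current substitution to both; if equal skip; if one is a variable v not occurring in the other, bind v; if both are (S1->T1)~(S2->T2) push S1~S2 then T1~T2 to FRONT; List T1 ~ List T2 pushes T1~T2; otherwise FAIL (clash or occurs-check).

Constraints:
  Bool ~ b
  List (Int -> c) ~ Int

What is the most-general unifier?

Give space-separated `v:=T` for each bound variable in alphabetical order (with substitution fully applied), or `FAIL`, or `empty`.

step 1: unify Bool ~ b  [subst: {-} | 1 pending]
  bind b := Bool
step 2: unify List (Int -> c) ~ Int  [subst: {b:=Bool} | 0 pending]
  clash: List (Int -> c) vs Int

Answer: FAIL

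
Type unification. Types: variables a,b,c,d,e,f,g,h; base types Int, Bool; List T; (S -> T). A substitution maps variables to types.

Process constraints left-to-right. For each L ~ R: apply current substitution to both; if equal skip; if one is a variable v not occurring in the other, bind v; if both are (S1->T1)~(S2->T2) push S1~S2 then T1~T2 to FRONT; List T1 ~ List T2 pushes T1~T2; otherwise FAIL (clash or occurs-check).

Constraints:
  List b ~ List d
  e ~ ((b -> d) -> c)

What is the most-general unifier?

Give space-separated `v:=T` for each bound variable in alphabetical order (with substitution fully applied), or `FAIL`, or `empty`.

step 1: unify List b ~ List d  [subst: {-} | 1 pending]
  -> decompose List: push b~d
step 2: unify b ~ d  [subst: {-} | 1 pending]
  bind b := d
step 3: unify e ~ ((d -> d) -> c)  [subst: {b:=d} | 0 pending]
  bind e := ((d -> d) -> c)

Answer: b:=d e:=((d -> d) -> c)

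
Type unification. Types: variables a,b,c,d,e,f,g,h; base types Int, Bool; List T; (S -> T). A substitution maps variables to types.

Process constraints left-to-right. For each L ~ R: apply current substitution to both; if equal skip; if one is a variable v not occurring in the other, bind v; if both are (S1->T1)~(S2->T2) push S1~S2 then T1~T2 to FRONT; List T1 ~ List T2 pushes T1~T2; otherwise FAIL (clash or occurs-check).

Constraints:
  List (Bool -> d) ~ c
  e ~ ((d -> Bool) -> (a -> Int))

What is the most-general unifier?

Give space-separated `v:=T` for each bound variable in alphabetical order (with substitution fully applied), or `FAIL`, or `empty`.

step 1: unify List (Bool -> d) ~ c  [subst: {-} | 1 pending]
  bind c := List (Bool -> d)
step 2: unify e ~ ((d -> Bool) -> (a -> Int))  [subst: {c:=List (Bool -> d)} | 0 pending]
  bind e := ((d -> Bool) -> (a -> Int))

Answer: c:=List (Bool -> d) e:=((d -> Bool) -> (a -> Int))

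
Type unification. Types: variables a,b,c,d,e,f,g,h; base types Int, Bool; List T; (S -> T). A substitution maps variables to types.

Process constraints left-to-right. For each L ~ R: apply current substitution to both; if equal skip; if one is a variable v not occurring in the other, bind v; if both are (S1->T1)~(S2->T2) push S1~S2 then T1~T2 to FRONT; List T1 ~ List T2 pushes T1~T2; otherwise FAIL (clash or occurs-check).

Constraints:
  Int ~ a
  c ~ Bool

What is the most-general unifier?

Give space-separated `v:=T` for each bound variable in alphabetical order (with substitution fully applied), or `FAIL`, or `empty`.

step 1: unify Int ~ a  [subst: {-} | 1 pending]
  bind a := Int
step 2: unify c ~ Bool  [subst: {a:=Int} | 0 pending]
  bind c := Bool

Answer: a:=Int c:=Bool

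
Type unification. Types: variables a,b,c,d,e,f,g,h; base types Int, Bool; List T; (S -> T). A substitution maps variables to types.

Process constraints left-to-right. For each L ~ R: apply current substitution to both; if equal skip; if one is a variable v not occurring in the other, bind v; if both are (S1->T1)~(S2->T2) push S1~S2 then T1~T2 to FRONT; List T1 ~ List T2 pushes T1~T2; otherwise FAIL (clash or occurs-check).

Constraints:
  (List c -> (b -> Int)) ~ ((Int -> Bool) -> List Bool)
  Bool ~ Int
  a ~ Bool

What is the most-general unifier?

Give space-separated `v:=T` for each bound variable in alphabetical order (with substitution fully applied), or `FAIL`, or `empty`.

Answer: FAIL

Derivation:
step 1: unify (List c -> (b -> Int)) ~ ((Int -> Bool) -> List Bool)  [subst: {-} | 2 pending]
  -> decompose arrow: push List c~(Int -> Bool), (b -> Int)~List Bool
step 2: unify List c ~ (Int -> Bool)  [subst: {-} | 3 pending]
  clash: List c vs (Int -> Bool)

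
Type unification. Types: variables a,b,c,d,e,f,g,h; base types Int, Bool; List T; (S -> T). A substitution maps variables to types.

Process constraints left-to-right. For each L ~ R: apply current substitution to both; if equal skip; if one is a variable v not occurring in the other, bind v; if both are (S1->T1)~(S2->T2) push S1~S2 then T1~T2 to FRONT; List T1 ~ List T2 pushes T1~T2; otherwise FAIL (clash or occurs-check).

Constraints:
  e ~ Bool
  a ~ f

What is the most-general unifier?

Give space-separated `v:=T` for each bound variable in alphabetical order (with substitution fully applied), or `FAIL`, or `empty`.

Answer: a:=f e:=Bool

Derivation:
step 1: unify e ~ Bool  [subst: {-} | 1 pending]
  bind e := Bool
step 2: unify a ~ f  [subst: {e:=Bool} | 0 pending]
  bind a := f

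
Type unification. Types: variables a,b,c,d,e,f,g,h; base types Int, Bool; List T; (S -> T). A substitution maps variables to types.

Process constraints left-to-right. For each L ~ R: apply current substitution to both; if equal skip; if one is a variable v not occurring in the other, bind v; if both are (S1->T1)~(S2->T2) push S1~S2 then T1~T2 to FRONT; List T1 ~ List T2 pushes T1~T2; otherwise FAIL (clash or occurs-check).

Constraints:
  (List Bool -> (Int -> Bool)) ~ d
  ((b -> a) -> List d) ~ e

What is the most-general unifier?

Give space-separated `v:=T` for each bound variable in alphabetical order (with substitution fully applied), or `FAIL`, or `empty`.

step 1: unify (List Bool -> (Int -> Bool)) ~ d  [subst: {-} | 1 pending]
  bind d := (List Bool -> (Int -> Bool))
step 2: unify ((b -> a) -> List (List Bool -> (Int -> Bool))) ~ e  [subst: {d:=(List Bool -> (Int -> Bool))} | 0 pending]
  bind e := ((b -> a) -> List (List Bool -> (Int -> Bool)))

Answer: d:=(List Bool -> (Int -> Bool)) e:=((b -> a) -> List (List Bool -> (Int -> Bool)))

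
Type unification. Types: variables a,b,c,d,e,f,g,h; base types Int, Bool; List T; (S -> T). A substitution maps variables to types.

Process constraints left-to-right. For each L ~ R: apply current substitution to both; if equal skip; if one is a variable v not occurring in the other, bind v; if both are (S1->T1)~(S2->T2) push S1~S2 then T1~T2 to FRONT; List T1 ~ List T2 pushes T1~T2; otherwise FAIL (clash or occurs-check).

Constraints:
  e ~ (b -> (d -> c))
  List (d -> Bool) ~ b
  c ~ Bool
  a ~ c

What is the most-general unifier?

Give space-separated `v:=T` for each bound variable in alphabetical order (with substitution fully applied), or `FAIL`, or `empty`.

Answer: a:=Bool b:=List (d -> Bool) c:=Bool e:=(List (d -> Bool) -> (d -> Bool))

Derivation:
step 1: unify e ~ (b -> (d -> c))  [subst: {-} | 3 pending]
  bind e := (b -> (d -> c))
step 2: unify List (d -> Bool) ~ b  [subst: {e:=(b -> (d -> c))} | 2 pending]
  bind b := List (d -> Bool)
step 3: unify c ~ Bool  [subst: {e:=(b -> (d -> c)), b:=List (d -> Bool)} | 1 pending]
  bind c := Bool
step 4: unify a ~ Bool  [subst: {e:=(b -> (d -> c)), b:=List (d -> Bool), c:=Bool} | 0 pending]
  bind a := Bool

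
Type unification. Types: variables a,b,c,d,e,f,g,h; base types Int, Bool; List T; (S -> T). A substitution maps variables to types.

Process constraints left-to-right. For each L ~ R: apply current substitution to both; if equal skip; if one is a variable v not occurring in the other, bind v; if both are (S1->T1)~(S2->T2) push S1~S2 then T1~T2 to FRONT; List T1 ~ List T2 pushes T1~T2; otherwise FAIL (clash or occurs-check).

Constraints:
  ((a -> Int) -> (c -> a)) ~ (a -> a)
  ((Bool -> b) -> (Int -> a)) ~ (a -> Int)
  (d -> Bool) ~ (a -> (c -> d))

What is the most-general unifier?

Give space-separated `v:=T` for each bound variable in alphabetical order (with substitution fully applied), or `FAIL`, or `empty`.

step 1: unify ((a -> Int) -> (c -> a)) ~ (a -> a)  [subst: {-} | 2 pending]
  -> decompose arrow: push (a -> Int)~a, (c -> a)~a
step 2: unify (a -> Int) ~ a  [subst: {-} | 3 pending]
  occurs-check fail

Answer: FAIL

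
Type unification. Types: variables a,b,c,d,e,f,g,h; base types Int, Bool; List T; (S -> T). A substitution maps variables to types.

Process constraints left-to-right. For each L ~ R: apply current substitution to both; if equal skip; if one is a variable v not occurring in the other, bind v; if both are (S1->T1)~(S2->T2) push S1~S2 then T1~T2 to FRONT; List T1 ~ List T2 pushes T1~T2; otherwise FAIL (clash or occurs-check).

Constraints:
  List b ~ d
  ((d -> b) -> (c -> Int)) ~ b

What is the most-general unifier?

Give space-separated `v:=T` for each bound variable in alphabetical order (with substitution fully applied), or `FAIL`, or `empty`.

Answer: FAIL

Derivation:
step 1: unify List b ~ d  [subst: {-} | 1 pending]
  bind d := List b
step 2: unify ((List b -> b) -> (c -> Int)) ~ b  [subst: {d:=List b} | 0 pending]
  occurs-check fail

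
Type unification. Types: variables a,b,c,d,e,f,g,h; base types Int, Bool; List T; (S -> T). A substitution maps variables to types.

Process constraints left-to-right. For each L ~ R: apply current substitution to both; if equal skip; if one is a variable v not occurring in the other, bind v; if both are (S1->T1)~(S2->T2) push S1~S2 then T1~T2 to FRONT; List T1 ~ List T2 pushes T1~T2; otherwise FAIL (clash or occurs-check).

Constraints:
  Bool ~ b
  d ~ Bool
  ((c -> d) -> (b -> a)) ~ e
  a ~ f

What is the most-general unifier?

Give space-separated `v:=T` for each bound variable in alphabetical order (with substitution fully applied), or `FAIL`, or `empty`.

step 1: unify Bool ~ b  [subst: {-} | 3 pending]
  bind b := Bool
step 2: unify d ~ Bool  [subst: {b:=Bool} | 2 pending]
  bind d := Bool
step 3: unify ((c -> Bool) -> (Bool -> a)) ~ e  [subst: {b:=Bool, d:=Bool} | 1 pending]
  bind e := ((c -> Bool) -> (Bool -> a))
step 4: unify a ~ f  [subst: {b:=Bool, d:=Bool, e:=((c -> Bool) -> (Bool -> a))} | 0 pending]
  bind a := f

Answer: a:=f b:=Bool d:=Bool e:=((c -> Bool) -> (Bool -> f))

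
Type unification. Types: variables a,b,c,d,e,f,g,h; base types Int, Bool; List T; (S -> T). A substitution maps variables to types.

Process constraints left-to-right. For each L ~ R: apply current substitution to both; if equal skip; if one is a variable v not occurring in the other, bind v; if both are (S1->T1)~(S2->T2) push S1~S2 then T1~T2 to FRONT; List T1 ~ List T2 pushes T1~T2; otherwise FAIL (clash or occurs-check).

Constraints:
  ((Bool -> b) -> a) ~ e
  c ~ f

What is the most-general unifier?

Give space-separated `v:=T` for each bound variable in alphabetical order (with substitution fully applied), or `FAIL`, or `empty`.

Answer: c:=f e:=((Bool -> b) -> a)

Derivation:
step 1: unify ((Bool -> b) -> a) ~ e  [subst: {-} | 1 pending]
  bind e := ((Bool -> b) -> a)
step 2: unify c ~ f  [subst: {e:=((Bool -> b) -> a)} | 0 pending]
  bind c := f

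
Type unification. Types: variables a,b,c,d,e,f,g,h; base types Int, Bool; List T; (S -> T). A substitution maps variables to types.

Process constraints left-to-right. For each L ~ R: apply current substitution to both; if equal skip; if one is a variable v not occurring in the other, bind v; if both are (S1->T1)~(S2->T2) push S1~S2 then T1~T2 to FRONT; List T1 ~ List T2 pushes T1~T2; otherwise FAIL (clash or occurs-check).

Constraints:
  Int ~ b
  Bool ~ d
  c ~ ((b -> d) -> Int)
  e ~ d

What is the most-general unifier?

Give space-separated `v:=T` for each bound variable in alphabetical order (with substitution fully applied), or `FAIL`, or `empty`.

step 1: unify Int ~ b  [subst: {-} | 3 pending]
  bind b := Int
step 2: unify Bool ~ d  [subst: {b:=Int} | 2 pending]
  bind d := Bool
step 3: unify c ~ ((Int -> Bool) -> Int)  [subst: {b:=Int, d:=Bool} | 1 pending]
  bind c := ((Int -> Bool) -> Int)
step 4: unify e ~ Bool  [subst: {b:=Int, d:=Bool, c:=((Int -> Bool) -> Int)} | 0 pending]
  bind e := Bool

Answer: b:=Int c:=((Int -> Bool) -> Int) d:=Bool e:=Bool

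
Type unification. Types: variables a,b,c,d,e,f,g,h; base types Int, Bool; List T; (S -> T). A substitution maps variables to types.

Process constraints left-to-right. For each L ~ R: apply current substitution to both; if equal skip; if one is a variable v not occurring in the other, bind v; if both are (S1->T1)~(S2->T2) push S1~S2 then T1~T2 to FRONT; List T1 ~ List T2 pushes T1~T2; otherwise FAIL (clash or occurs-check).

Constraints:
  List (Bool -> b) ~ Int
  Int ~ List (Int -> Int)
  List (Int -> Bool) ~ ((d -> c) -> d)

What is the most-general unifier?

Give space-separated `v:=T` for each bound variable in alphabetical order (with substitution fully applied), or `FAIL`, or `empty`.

step 1: unify List (Bool -> b) ~ Int  [subst: {-} | 2 pending]
  clash: List (Bool -> b) vs Int

Answer: FAIL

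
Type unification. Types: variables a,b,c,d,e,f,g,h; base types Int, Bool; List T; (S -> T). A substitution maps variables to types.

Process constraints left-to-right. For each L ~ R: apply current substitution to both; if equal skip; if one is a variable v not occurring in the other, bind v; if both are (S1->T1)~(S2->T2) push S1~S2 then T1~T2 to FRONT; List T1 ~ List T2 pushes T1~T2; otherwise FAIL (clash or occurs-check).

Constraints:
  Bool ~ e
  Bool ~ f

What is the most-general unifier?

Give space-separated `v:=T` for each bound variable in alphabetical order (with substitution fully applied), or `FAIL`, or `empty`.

Answer: e:=Bool f:=Bool

Derivation:
step 1: unify Bool ~ e  [subst: {-} | 1 pending]
  bind e := Bool
step 2: unify Bool ~ f  [subst: {e:=Bool} | 0 pending]
  bind f := Bool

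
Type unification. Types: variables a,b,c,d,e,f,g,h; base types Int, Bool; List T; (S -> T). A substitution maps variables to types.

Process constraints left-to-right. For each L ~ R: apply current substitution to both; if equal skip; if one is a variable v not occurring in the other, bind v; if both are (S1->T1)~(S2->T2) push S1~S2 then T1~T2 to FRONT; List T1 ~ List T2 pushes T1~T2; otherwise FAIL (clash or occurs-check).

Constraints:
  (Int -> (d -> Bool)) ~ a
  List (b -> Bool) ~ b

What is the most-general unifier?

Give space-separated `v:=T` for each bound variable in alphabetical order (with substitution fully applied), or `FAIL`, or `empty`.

step 1: unify (Int -> (d -> Bool)) ~ a  [subst: {-} | 1 pending]
  bind a := (Int -> (d -> Bool))
step 2: unify List (b -> Bool) ~ b  [subst: {a:=(Int -> (d -> Bool))} | 0 pending]
  occurs-check fail

Answer: FAIL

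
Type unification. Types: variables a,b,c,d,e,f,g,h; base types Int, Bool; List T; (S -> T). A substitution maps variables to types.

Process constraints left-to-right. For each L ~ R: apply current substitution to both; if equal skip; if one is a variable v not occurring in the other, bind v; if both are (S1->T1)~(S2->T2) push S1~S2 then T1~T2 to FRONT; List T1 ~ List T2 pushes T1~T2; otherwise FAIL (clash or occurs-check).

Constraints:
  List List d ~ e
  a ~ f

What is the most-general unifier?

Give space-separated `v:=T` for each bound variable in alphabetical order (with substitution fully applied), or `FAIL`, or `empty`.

step 1: unify List List d ~ e  [subst: {-} | 1 pending]
  bind e := List List d
step 2: unify a ~ f  [subst: {e:=List List d} | 0 pending]
  bind a := f

Answer: a:=f e:=List List d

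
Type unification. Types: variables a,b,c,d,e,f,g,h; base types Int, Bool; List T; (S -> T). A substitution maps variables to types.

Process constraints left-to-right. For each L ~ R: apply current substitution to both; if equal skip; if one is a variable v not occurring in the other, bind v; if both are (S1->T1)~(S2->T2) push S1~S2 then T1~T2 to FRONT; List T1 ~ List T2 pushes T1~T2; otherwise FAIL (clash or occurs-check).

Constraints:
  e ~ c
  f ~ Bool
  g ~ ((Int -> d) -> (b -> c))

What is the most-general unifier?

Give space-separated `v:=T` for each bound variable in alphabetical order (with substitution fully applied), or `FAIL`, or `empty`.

Answer: e:=c f:=Bool g:=((Int -> d) -> (b -> c))

Derivation:
step 1: unify e ~ c  [subst: {-} | 2 pending]
  bind e := c
step 2: unify f ~ Bool  [subst: {e:=c} | 1 pending]
  bind f := Bool
step 3: unify g ~ ((Int -> d) -> (b -> c))  [subst: {e:=c, f:=Bool} | 0 pending]
  bind g := ((Int -> d) -> (b -> c))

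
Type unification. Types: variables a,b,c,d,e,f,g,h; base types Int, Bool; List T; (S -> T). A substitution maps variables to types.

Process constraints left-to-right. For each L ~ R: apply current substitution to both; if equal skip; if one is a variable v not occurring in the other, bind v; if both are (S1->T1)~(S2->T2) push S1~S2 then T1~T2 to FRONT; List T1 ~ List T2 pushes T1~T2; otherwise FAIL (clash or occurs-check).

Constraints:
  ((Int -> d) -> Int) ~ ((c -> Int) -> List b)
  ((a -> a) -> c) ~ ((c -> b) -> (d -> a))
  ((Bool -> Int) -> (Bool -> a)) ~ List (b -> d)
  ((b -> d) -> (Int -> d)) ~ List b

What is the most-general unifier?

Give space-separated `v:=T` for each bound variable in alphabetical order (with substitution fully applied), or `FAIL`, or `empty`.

Answer: FAIL

Derivation:
step 1: unify ((Int -> d) -> Int) ~ ((c -> Int) -> List b)  [subst: {-} | 3 pending]
  -> decompose arrow: push (Int -> d)~(c -> Int), Int~List b
step 2: unify (Int -> d) ~ (c -> Int)  [subst: {-} | 4 pending]
  -> decompose arrow: push Int~c, d~Int
step 3: unify Int ~ c  [subst: {-} | 5 pending]
  bind c := Int
step 4: unify d ~ Int  [subst: {c:=Int} | 4 pending]
  bind d := Int
step 5: unify Int ~ List b  [subst: {c:=Int, d:=Int} | 3 pending]
  clash: Int vs List b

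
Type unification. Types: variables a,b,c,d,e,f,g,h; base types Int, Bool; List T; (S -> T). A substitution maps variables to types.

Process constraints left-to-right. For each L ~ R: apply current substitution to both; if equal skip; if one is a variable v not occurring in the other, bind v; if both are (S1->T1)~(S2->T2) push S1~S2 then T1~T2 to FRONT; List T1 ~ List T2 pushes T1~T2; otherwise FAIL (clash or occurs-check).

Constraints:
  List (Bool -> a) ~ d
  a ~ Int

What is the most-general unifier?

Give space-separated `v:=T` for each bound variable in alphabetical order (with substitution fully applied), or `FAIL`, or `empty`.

step 1: unify List (Bool -> a) ~ d  [subst: {-} | 1 pending]
  bind d := List (Bool -> a)
step 2: unify a ~ Int  [subst: {d:=List (Bool -> a)} | 0 pending]
  bind a := Int

Answer: a:=Int d:=List (Bool -> Int)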